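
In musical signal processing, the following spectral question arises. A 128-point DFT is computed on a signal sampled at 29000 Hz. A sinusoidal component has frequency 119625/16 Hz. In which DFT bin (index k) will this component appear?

DFT frequency resolution = f_s/N = 29000/128 = 3625/16 Hz
Bin index k = f_signal / resolution = 119625/16 / 3625/16 = 33
The signal frequency 119625/16 Hz falls in DFT bin k = 33.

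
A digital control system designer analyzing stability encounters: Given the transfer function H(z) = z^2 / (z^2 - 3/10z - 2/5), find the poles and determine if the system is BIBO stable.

Poles are roots of the denominator: z^2 - 3/10z - 2/5 = 0.
Quadratic formula: z = [-(-3/10) +/- sqrt((-3/10)^2 - 4*(-2/5))] / 2
Discriminant = 9/100 + 8/5 = 169/100; sqrt = 13/10.
z = (3/10 +/- 13/10) / 2 => z = 4/5 or z = -1/2.
|p1| = 4/5, |p2| = 1/2.
For BIBO stability, all poles must lie inside the unit circle (|p| < 1).
System is STABLE since both |p| < 1.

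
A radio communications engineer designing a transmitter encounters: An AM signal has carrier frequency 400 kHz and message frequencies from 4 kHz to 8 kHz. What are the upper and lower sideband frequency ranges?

Upper sideband (USB) = fc + [fm_low, fm_high] = 400 + [4, 8] = [404, 408] kHz
Lower sideband (LSB) = fc - [fm_high, fm_low] = 400 - [8, 4] = [392, 396] kHz
Total occupied spectrum: 392 kHz to 408 kHz (plus carrier at 400 kHz)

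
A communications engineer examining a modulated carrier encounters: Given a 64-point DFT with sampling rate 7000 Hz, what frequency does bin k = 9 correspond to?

The frequency of DFT bin k is: f_k = k * f_s / N
f_9 = 9 * 7000 / 64 = 7875/8 Hz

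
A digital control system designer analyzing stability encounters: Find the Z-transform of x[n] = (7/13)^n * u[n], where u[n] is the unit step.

The Z-transform of a^n * u[n] is z/(z-a) for |z| > |a|.
Here a = 7/13, so X(z) = z/(z - (7/13)) = 13z/(13z - 7)
ROC: |z| > 7/13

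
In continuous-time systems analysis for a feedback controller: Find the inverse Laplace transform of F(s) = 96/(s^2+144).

Standard pair: w/(s^2+w^2) <-> sin(wt)*u(t)
Recognize w^2 = 144, so w = 12; numerator 96 = 8*12.
f(t) = 8*sin(12t)*u(t)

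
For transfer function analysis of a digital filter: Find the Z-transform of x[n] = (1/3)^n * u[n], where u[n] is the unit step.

The Z-transform of a^n * u[n] is z/(z-a) for |z| > |a|.
Here a = 1/3, so X(z) = z/(z - (1/3)) = 3z/(3z - 1)
ROC: |z| > 1/3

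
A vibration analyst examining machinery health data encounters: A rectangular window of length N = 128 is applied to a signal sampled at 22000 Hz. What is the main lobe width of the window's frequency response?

For a rectangular window of length N,
the main lobe width in frequency is 2*f_s/N.
= 2*22000/128 = 1375/4 Hz
This determines the minimum frequency separation for resolving two sinusoids.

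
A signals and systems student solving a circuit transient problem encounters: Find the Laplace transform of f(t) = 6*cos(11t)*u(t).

Standard pair: cos(wt)*u(t) <-> s/(s^2+w^2)
With w = 11: L{6*cos(11t)*u(t)} = 6s/(s^2+121)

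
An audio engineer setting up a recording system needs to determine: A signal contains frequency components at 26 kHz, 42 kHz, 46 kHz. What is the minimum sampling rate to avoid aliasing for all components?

The highest frequency component is f_max = 46 kHz.
Nyquist rate = 2 * f_max = 2 * 46 kHz = 92 kHz.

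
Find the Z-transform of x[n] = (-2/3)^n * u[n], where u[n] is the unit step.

The Z-transform of a^n * u[n] is z/(z-a) for |z| > |a|.
Here a = -2/3, so X(z) = z/(z - (-2/3)) = 3z/(3z + 2)
ROC: |z| > 2/3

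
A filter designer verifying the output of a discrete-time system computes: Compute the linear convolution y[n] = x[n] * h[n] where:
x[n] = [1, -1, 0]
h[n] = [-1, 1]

y[n] = sum_k x[k]*h[n-k]. Output length = len(x) + len(h) - 1 = 3 + 2 - 1 = 4.
y[0] = 1*-1 = -1
y[1] = -1*-1 + 1*1 = 2
y[2] = 0*-1 + -1*1 = -1
y[3] = 0*1 = 0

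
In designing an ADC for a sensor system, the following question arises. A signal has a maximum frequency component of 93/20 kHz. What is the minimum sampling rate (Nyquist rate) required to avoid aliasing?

By the Nyquist-Shannon sampling theorem,
the minimum sampling rate (Nyquist rate) must be at least 2 * f_max.
Nyquist rate = 2 * 93/20 kHz = 93/10 kHz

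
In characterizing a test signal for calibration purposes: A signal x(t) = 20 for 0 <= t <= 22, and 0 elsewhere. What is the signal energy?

Energy = integral of |x(t)|^2 dt over the signal duration
= 20^2 * 22 = 400 * 22 = 8800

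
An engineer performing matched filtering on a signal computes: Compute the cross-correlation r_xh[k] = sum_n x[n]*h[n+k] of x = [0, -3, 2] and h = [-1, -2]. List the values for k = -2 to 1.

Both sequences indexed from 0 and zero outside their support.
Lags with overlap: k = -2 to 1.
  r_xh[-2] = x[2]*h[0] = -2
  r_xh[-1] = x[1]*h[0] + x[2]*h[1] = -1
  r_xh[0] = x[0]*h[0] + x[1]*h[1] = 6
  r_xh[1] = x[0]*h[1] = 0
r_xh = [-2, -1, 6, 0] (for k = -2, ..., 1)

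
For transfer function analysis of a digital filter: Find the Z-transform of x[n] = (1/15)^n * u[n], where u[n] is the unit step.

The Z-transform of a^n * u[n] is z/(z-a) for |z| > |a|.
Here a = 1/15, so X(z) = z/(z - (1/15)) = 15z/(15z - 1)
ROC: |z| > 1/15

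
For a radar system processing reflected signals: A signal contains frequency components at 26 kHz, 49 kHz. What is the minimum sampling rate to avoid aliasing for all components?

The highest frequency component is f_max = 49 kHz.
Nyquist rate = 2 * f_max = 2 * 49 kHz = 98 kHz.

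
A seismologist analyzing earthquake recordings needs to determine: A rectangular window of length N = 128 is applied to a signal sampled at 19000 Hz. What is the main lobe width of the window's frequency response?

For a rectangular window of length N,
the main lobe width in frequency is 2*f_s/N.
= 2*19000/128 = 2375/8 Hz
This determines the minimum frequency separation for resolving two sinusoids.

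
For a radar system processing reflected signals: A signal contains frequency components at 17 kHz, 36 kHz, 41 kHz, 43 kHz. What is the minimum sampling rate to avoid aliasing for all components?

The highest frequency component is f_max = 43 kHz.
Nyquist rate = 2 * f_max = 2 * 43 kHz = 86 kHz.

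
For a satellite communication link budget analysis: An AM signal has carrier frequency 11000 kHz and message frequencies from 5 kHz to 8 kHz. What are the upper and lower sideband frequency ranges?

Upper sideband (USB) = fc + [fm_low, fm_high] = 11000 + [5, 8] = [11005, 11008] kHz
Lower sideband (LSB) = fc - [fm_high, fm_low] = 11000 - [8, 5] = [10992, 10995] kHz
Total occupied spectrum: 10992 kHz to 11008 kHz (plus carrier at 11000 kHz)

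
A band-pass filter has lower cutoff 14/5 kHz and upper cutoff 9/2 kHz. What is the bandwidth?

Bandwidth = f_high - f_low
= 9/2 kHz - 14/5 kHz = 17/10 kHz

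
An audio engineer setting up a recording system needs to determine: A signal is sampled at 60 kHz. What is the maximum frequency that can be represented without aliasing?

The maximum frequency that can be represented without aliasing
is the Nyquist frequency: f_max = f_s / 2 = 60 kHz / 2 = 30 kHz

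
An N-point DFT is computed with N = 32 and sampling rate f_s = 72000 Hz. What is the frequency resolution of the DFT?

DFT frequency resolution = f_s / N
= 72000 / 32 = 2250 Hz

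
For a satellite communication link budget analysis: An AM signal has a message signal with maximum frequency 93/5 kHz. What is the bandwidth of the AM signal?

In AM (double-sideband), the bandwidth is twice the message frequency.
BW = 2 * f_m = 2 * 93/5 kHz = 186/5 kHz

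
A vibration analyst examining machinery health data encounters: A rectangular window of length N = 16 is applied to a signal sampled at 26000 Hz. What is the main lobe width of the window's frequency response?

For a rectangular window of length N,
the main lobe width in frequency is 2*f_s/N.
= 2*26000/16 = 3250 Hz
This determines the minimum frequency separation for resolving two sinusoids.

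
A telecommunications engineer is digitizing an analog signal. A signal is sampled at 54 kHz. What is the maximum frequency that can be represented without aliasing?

The maximum frequency that can be represented without aliasing
is the Nyquist frequency: f_max = f_s / 2 = 54 kHz / 2 = 27 kHz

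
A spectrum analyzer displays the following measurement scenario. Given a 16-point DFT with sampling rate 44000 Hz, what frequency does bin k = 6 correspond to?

The frequency of DFT bin k is: f_k = k * f_s / N
f_6 = 6 * 44000 / 16 = 16500 Hz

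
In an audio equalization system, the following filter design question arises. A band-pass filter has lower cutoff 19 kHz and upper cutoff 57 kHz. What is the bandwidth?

Bandwidth = f_high - f_low
= 57 kHz - 19 kHz = 38 kHz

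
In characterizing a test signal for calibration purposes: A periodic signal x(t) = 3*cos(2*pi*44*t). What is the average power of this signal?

Average power of A*cos(wt) is A^2/2.
P = 3^2 / 2 = 9/2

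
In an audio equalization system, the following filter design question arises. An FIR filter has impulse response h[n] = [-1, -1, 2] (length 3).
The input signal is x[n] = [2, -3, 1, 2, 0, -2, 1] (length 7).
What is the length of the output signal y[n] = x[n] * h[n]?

For linear convolution, the output length is:
len(y) = len(x) + len(h) - 1 = 7 + 3 - 1 = 9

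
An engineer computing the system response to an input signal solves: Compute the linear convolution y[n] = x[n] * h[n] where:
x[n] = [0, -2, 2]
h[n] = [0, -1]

y[n] = sum_k x[k]*h[n-k]. Output length = len(x) + len(h) - 1 = 3 + 2 - 1 = 4.
y[0] = 0*0 = 0
y[1] = -2*0 + 0*-1 = 0
y[2] = 2*0 + -2*-1 = 2
y[3] = 2*-1 = -2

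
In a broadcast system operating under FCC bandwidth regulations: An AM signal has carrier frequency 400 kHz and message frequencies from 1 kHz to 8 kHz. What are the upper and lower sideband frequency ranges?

Upper sideband (USB) = fc + [fm_low, fm_high] = 400 + [1, 8] = [401, 408] kHz
Lower sideband (LSB) = fc - [fm_high, fm_low] = 400 - [8, 1] = [392, 399] kHz
Total occupied spectrum: 392 kHz to 408 kHz (plus carrier at 400 kHz)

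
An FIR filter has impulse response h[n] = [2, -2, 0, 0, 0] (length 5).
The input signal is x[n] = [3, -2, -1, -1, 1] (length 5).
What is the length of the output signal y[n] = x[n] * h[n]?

For linear convolution, the output length is:
len(y) = len(x) + len(h) - 1 = 5 + 5 - 1 = 9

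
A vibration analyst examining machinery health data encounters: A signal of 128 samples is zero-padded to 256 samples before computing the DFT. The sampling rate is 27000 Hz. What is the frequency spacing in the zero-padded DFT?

Original DFT: N = 128, resolution = f_s/N = 27000/128 = 3375/16 Hz
Zero-padded DFT: N = 256, resolution = f_s/N = 27000/256 = 3375/32 Hz
Zero-padding interpolates the spectrum (finer frequency grid)
but does NOT improve the true spectral resolution (ability to resolve close frequencies).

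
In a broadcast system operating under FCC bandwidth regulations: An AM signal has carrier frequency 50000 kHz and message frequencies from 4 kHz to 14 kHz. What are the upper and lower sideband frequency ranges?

Upper sideband (USB) = fc + [fm_low, fm_high] = 50000 + [4, 14] = [50004, 50014] kHz
Lower sideband (LSB) = fc - [fm_high, fm_low] = 50000 - [14, 4] = [49986, 49996] kHz
Total occupied spectrum: 49986 kHz to 50014 kHz (plus carrier at 50000 kHz)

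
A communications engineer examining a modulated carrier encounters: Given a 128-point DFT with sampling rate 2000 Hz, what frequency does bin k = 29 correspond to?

The frequency of DFT bin k is: f_k = k * f_s / N
f_29 = 29 * 2000 / 128 = 3625/8 Hz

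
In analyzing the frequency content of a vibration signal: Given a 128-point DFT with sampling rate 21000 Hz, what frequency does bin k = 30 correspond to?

The frequency of DFT bin k is: f_k = k * f_s / N
f_30 = 30 * 21000 / 128 = 39375/8 Hz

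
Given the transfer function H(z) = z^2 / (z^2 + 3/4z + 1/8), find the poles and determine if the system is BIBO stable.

Poles are roots of the denominator: z^2 + 3/4z + 1/8 = 0.
Quadratic formula: z = [-(3/4) +/- sqrt((3/4)^2 - 4*(1/8))] / 2
Discriminant = 9/16 - 1/2 = 1/16; sqrt = 1/4.
z = (-3/4 +/- 1/4) / 2 => z = -1/4 or z = -1/2.
|p1| = 1/2, |p2| = 1/4.
For BIBO stability, all poles must lie inside the unit circle (|p| < 1).
System is STABLE since both |p| < 1.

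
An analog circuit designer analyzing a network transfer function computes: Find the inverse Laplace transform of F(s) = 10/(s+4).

Standard pair: k/(s+a) <-> k*e^(-at)*u(t)
With k=10, a=4: f(t) = 10*e^(-4t)*u(t)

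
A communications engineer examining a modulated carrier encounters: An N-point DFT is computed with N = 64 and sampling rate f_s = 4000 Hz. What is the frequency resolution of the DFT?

DFT frequency resolution = f_s / N
= 4000 / 64 = 125/2 Hz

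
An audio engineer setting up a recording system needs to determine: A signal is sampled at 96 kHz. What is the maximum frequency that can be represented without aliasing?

The maximum frequency that can be represented without aliasing
is the Nyquist frequency: f_max = f_s / 2 = 96 kHz / 2 = 48 kHz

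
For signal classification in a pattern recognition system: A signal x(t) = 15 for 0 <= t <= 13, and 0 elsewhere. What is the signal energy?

Energy = integral of |x(t)|^2 dt over the signal duration
= 15^2 * 13 = 225 * 13 = 2925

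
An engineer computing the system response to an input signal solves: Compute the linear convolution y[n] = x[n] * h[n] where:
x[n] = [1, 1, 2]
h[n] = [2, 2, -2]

y[n] = sum_k x[k]*h[n-k]. Output length = len(x) + len(h) - 1 = 3 + 3 - 1 = 5.
y[0] = 1*2 = 2
y[1] = 1*2 + 1*2 = 4
y[2] = 2*2 + 1*2 + 1*-2 = 4
y[3] = 2*2 + 1*-2 = 2
y[4] = 2*-2 = -4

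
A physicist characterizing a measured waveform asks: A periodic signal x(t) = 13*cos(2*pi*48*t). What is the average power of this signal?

Average power of A*cos(wt) is A^2/2.
P = 13^2 / 2 = 169/2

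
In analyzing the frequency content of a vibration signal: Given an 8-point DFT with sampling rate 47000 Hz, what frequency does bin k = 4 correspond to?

The frequency of DFT bin k is: f_k = k * f_s / N
f_4 = 4 * 47000 / 8 = 23500 Hz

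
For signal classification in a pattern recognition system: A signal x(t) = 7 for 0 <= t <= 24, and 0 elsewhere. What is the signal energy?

Energy = integral of |x(t)|^2 dt over the signal duration
= 7^2 * 24 = 49 * 24 = 1176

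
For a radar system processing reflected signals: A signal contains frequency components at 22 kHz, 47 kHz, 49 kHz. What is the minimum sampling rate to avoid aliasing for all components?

The highest frequency component is f_max = 49 kHz.
Nyquist rate = 2 * f_max = 2 * 49 kHz = 98 kHz.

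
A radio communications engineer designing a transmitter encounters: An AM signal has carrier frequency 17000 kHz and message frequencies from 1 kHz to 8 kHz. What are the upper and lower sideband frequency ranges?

Upper sideband (USB) = fc + [fm_low, fm_high] = 17000 + [1, 8] = [17001, 17008] kHz
Lower sideband (LSB) = fc - [fm_high, fm_low] = 17000 - [8, 1] = [16992, 16999] kHz
Total occupied spectrum: 16992 kHz to 17008 kHz (plus carrier at 17000 kHz)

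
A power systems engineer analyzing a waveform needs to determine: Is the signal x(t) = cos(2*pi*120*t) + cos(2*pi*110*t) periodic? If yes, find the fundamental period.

f1 = 120 Hz, f2 = 110 Hz
Period T1 = 1/120, T2 = 1/110
Ratio T1/T2 = 110/120, which is rational.
The signal is periodic with fundamental period T = 1/GCD(120,110) = 1/10 s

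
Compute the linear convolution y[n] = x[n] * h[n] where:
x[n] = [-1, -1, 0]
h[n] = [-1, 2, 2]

y[n] = sum_k x[k]*h[n-k]. Output length = len(x) + len(h) - 1 = 3 + 3 - 1 = 5.
y[0] = -1*-1 = 1
y[1] = -1*-1 + -1*2 = -1
y[2] = 0*-1 + -1*2 + -1*2 = -4
y[3] = 0*2 + -1*2 = -2
y[4] = 0*2 = 0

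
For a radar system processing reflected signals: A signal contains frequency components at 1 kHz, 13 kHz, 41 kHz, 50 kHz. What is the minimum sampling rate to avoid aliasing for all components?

The highest frequency component is f_max = 50 kHz.
Nyquist rate = 2 * f_max = 2 * 50 kHz = 100 kHz.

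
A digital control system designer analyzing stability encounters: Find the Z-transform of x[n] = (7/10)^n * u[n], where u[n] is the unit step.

The Z-transform of a^n * u[n] is z/(z-a) for |z| > |a|.
Here a = 7/10, so X(z) = z/(z - (7/10)) = 10z/(10z - 7)
ROC: |z| > 7/10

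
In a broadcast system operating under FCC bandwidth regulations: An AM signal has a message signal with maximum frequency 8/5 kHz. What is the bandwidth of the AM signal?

In AM (double-sideband), the bandwidth is twice the message frequency.
BW = 2 * f_m = 2 * 8/5 kHz = 16/5 kHz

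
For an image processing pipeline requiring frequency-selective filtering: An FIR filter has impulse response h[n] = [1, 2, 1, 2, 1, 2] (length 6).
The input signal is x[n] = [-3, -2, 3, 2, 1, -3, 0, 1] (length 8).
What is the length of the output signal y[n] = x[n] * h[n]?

For linear convolution, the output length is:
len(y) = len(x) + len(h) - 1 = 8 + 6 - 1 = 13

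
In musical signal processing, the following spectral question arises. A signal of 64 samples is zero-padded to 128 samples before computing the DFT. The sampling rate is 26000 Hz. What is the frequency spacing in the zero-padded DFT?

Original DFT: N = 64, resolution = f_s/N = 26000/64 = 1625/4 Hz
Zero-padded DFT: N = 128, resolution = f_s/N = 26000/128 = 1625/8 Hz
Zero-padding interpolates the spectrum (finer frequency grid)
but does NOT improve the true spectral resolution (ability to resolve close frequencies).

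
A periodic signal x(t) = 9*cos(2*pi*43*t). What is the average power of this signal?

Average power of A*cos(wt) is A^2/2.
P = 9^2 / 2 = 81/2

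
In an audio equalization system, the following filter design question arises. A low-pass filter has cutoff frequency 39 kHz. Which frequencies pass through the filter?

A low-pass filter passes all frequencies below the cutoff frequency 39 kHz and attenuates higher frequencies.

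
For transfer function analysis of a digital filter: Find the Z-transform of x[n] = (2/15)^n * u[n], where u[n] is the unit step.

The Z-transform of a^n * u[n] is z/(z-a) for |z| > |a|.
Here a = 2/15, so X(z) = z/(z - (2/15)) = 15z/(15z - 2)
ROC: |z| > 2/15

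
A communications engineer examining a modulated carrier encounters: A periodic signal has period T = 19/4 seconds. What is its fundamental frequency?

The fundamental frequency is the reciprocal of the period.
f = 1/T = 1/(19/4) = 4/19 Hz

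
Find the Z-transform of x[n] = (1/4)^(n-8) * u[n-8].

Time-shifting property: if X(z) = Z{x[n]}, then Z{x[n-d]} = z^(-d) * X(z)
X(z) = z/(z - 1/4) for x[n] = (1/4)^n * u[n]
Z{x[n-8]} = z^(-8) * z/(z - 1/4) = z^(-7)/(z - 1/4)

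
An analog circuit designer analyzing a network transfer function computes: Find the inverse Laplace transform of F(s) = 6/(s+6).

Standard pair: k/(s+a) <-> k*e^(-at)*u(t)
With k=6, a=6: f(t) = 6*e^(-6t)*u(t)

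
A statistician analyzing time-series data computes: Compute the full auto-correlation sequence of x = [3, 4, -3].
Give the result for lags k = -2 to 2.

r_xx[k] = sum_m x[m]*x[m+k], indexed from 0, for k = -2 to 2:
  r_xx[-2] = x[2]*x[0] = -9
  r_xx[-1] = x[1]*x[0] + x[2]*x[1] = 0
  r_xx[0] = x[0]*x[0] + x[1]*x[1] + x[2]*x[2] = 34
  r_xx[1] = x[0]*x[1] + x[1]*x[2] = 0
  r_xx[2] = x[0]*x[2] = -9
r_xx = [-9, 0, 34, 0, -9]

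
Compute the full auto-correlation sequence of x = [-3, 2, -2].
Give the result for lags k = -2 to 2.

r_xx[k] = sum_m x[m]*x[m+k], indexed from 0, for k = -2 to 2:
  r_xx[-2] = x[2]*x[0] = 6
  r_xx[-1] = x[1]*x[0] + x[2]*x[1] = -10
  r_xx[0] = x[0]*x[0] + x[1]*x[1] + x[2]*x[2] = 17
  r_xx[1] = x[0]*x[1] + x[1]*x[2] = -10
  r_xx[2] = x[0]*x[2] = 6
r_xx = [6, -10, 17, -10, 6]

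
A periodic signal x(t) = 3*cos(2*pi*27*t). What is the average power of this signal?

Average power of A*cos(wt) is A^2/2.
P = 3^2 / 2 = 9/2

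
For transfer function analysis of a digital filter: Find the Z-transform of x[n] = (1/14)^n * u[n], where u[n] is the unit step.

The Z-transform of a^n * u[n] is z/(z-a) for |z| > |a|.
Here a = 1/14, so X(z) = z/(z - (1/14)) = 14z/(14z - 1)
ROC: |z| > 1/14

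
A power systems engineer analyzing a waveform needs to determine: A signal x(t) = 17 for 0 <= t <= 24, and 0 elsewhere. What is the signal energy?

Energy = integral of |x(t)|^2 dt over the signal duration
= 17^2 * 24 = 289 * 24 = 6936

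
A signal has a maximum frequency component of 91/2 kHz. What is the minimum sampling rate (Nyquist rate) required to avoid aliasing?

By the Nyquist-Shannon sampling theorem,
the minimum sampling rate (Nyquist rate) must be at least 2 * f_max.
Nyquist rate = 2 * 91/2 kHz = 91 kHz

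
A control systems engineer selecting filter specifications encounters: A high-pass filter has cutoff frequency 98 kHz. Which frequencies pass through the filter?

A high-pass filter passes all frequencies above the cutoff frequency 98 kHz and attenuates lower frequencies.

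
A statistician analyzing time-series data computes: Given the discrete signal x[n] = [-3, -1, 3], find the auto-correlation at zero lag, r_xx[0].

The auto-correlation at zero lag r_xx[0] equals the signal energy.
r_xx[0] = sum of x[n]^2 = (-3)^2 + (-1)^2 + 3^2
= 9 + 1 + 9 = 19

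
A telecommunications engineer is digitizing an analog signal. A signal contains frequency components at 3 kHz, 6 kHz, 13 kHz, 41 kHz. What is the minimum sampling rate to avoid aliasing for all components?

The highest frequency component is f_max = 41 kHz.
Nyquist rate = 2 * f_max = 2 * 41 kHz = 82 kHz.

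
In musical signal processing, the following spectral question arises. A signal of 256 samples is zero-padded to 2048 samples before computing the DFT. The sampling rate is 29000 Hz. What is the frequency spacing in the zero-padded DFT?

Original DFT: N = 256, resolution = f_s/N = 29000/256 = 3625/32 Hz
Zero-padded DFT: N = 2048, resolution = f_s/N = 29000/2048 = 3625/256 Hz
Zero-padding interpolates the spectrum (finer frequency grid)
but does NOT improve the true spectral resolution (ability to resolve close frequencies).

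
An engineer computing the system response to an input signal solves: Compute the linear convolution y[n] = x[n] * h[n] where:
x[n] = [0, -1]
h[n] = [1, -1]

y[n] = sum_k x[k]*h[n-k]. Output length = len(x) + len(h) - 1 = 2 + 2 - 1 = 3.
y[0] = 0*1 = 0
y[1] = -1*1 + 0*-1 = -1
y[2] = -1*-1 = 1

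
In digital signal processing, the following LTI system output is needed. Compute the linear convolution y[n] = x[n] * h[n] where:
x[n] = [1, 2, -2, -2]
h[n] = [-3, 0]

y[n] = sum_k x[k]*h[n-k]. Output length = len(x) + len(h) - 1 = 4 + 2 - 1 = 5.
y[0] = 1*-3 = -3
y[1] = 2*-3 + 1*0 = -6
y[2] = -2*-3 + 2*0 = 6
y[3] = -2*-3 + -2*0 = 6
y[4] = -2*0 = 0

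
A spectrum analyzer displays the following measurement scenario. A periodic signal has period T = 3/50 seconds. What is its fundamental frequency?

The fundamental frequency is the reciprocal of the period.
f = 1/T = 1/(3/50) = 50/3 Hz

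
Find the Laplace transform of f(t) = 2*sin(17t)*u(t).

Standard pair: sin(wt)*u(t) <-> w/(s^2+w^2)
With w = 17: L{2*sin(17t)*u(t)} = 34/(s^2+289)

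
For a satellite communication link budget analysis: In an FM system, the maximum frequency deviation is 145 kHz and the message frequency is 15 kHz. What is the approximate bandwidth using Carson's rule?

Carson's rule: BW = 2*(delta_f + f_m)
= 2*(145 + 15) kHz = 320 kHz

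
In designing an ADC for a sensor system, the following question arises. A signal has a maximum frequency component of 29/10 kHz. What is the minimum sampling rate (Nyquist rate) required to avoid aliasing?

By the Nyquist-Shannon sampling theorem,
the minimum sampling rate (Nyquist rate) must be at least 2 * f_max.
Nyquist rate = 2 * 29/10 kHz = 29/5 kHz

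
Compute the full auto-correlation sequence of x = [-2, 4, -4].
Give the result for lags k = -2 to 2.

r_xx[k] = sum_m x[m]*x[m+k], indexed from 0, for k = -2 to 2:
  r_xx[-2] = x[2]*x[0] = 8
  r_xx[-1] = x[1]*x[0] + x[2]*x[1] = -24
  r_xx[0] = x[0]*x[0] + x[1]*x[1] + x[2]*x[2] = 36
  r_xx[1] = x[0]*x[1] + x[1]*x[2] = -24
  r_xx[2] = x[0]*x[2] = 8
r_xx = [8, -24, 36, -24, 8]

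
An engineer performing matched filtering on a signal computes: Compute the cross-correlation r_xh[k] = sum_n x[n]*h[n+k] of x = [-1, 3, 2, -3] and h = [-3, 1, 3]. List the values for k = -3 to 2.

Both sequences indexed from 0 and zero outside their support.
Lags with overlap: k = -3 to 2.
  r_xh[-3] = x[3]*h[0] = 9
  r_xh[-2] = x[2]*h[0] + x[3]*h[1] = -9
  r_xh[-1] = x[1]*h[0] + x[2]*h[1] + x[3]*h[2] = -16
  r_xh[0] = x[0]*h[0] + x[1]*h[1] + x[2]*h[2] = 12
  r_xh[1] = x[0]*h[1] + x[1]*h[2] = 8
  r_xh[2] = x[0]*h[2] = -3
r_xh = [9, -9, -16, 12, 8, -3] (for k = -3, ..., 2)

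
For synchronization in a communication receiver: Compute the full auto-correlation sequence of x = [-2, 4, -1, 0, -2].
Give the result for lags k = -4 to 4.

r_xx[k] = sum_m x[m]*x[m+k], indexed from 0, for k = -4 to 4:
  r_xx[-4] = x[4]*x[0] = 4
  r_xx[-3] = x[3]*x[0] + x[4]*x[1] = -8
  r_xx[-2] = x[2]*x[0] + x[3]*x[1] + x[4]*x[2] = 4
  r_xx[-1] = x[1]*x[0] + x[2]*x[1] + x[3]*x[2] + x[4]*x[3] = -12
  r_xx[0] = x[0]*x[0] + x[1]*x[1] + x[2]*x[2] + x[3]*x[3] + x[4]*x[4] = 25
  r_xx[1] = x[0]*x[1] + x[1]*x[2] + x[2]*x[3] + x[3]*x[4] = -12
  r_xx[2] = x[0]*x[2] + x[1]*x[3] + x[2]*x[4] = 4
  r_xx[3] = x[0]*x[3] + x[1]*x[4] = -8
  r_xx[4] = x[0]*x[4] = 4
r_xx = [4, -8, 4, -12, 25, -12, 4, -8, 4]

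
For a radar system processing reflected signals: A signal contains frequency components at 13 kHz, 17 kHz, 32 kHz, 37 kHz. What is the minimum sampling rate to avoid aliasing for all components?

The highest frequency component is f_max = 37 kHz.
Nyquist rate = 2 * f_max = 2 * 37 kHz = 74 kHz.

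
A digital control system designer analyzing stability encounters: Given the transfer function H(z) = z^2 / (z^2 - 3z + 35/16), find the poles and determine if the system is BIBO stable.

Poles are roots of the denominator: z^2 - 3z + 35/16 = 0.
Quadratic formula: z = [-(-3) +/- sqrt((-3)^2 - 4*(35/16))] / 2
Discriminant = 9 - 35/4 = 1/4; sqrt = 1/2.
z = (3 +/- 1/2) / 2 => z = 7/4 or z = 5/4.
|p1| = 5/4, |p2| = 7/4.
For BIBO stability, all poles must lie inside the unit circle (|p| < 1).
System is UNSTABLE since at least one |p| >= 1.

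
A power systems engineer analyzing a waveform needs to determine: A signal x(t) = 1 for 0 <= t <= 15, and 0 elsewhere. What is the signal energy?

Energy = integral of |x(t)|^2 dt over the signal duration
= 1^2 * 15 = 1 * 15 = 15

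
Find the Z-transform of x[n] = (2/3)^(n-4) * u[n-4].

Time-shifting property: if X(z) = Z{x[n]}, then Z{x[n-d]} = z^(-d) * X(z)
X(z) = z/(z - 2/3) for x[n] = (2/3)^n * u[n]
Z{x[n-4]} = z^(-4) * z/(z - 2/3) = z^(-3)/(z - 2/3)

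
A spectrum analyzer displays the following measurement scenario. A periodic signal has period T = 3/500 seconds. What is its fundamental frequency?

The fundamental frequency is the reciprocal of the period.
f = 1/T = 1/(3/500) = 500/3 Hz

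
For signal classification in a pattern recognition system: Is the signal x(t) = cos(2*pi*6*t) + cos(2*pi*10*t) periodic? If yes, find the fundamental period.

f1 = 6 Hz, f2 = 10 Hz
Period T1 = 1/6, T2 = 1/10
Ratio T1/T2 = 10/6, which is rational.
The signal is periodic with fundamental period T = 1/GCD(6,10) = 1/2 s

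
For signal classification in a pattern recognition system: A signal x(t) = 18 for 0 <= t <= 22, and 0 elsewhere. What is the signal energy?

Energy = integral of |x(t)|^2 dt over the signal duration
= 18^2 * 22 = 324 * 22 = 7128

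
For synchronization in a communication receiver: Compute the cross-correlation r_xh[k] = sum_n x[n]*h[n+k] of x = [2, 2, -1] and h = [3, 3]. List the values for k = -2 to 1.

Both sequences indexed from 0 and zero outside their support.
Lags with overlap: k = -2 to 1.
  r_xh[-2] = x[2]*h[0] = -3
  r_xh[-1] = x[1]*h[0] + x[2]*h[1] = 3
  r_xh[0] = x[0]*h[0] + x[1]*h[1] = 12
  r_xh[1] = x[0]*h[1] = 6
r_xh = [-3, 3, 12, 6] (for k = -2, ..., 1)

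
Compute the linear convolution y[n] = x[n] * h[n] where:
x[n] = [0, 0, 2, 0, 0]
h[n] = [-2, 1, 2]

y[n] = sum_k x[k]*h[n-k]. Output length = len(x) + len(h) - 1 = 5 + 3 - 1 = 7.
y[0] = 0*-2 = 0
y[1] = 0*-2 + 0*1 = 0
y[2] = 2*-2 + 0*1 + 0*2 = -4
y[3] = 0*-2 + 2*1 + 0*2 = 2
y[4] = 0*-2 + 0*1 + 2*2 = 4
y[5] = 0*1 + 0*2 = 0
y[6] = 0*2 = 0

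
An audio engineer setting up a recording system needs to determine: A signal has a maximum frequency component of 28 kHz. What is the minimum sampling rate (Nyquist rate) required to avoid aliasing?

By the Nyquist-Shannon sampling theorem,
the minimum sampling rate (Nyquist rate) must be at least 2 * f_max.
Nyquist rate = 2 * 28 kHz = 56 kHz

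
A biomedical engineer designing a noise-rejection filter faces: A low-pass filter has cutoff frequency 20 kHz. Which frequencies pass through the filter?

A low-pass filter passes all frequencies below the cutoff frequency 20 kHz and attenuates higher frequencies.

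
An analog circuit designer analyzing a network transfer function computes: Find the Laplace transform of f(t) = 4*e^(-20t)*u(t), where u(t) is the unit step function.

Standard Laplace transform pair:
e^(-at)*u(t) <-> 1/(s+a)
With a = 20: L{4*e^(-20t)*u(t)} = 4/(s+20), ROC: Re(s) > -20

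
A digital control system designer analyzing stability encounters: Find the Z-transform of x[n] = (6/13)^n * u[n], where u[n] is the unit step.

The Z-transform of a^n * u[n] is z/(z-a) for |z| > |a|.
Here a = 6/13, so X(z) = z/(z - (6/13)) = 13z/(13z - 6)
ROC: |z| > 6/13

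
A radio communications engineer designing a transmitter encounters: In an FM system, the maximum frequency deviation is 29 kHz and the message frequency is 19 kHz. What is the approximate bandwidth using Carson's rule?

Carson's rule: BW = 2*(delta_f + f_m)
= 2*(29 + 19) kHz = 96 kHz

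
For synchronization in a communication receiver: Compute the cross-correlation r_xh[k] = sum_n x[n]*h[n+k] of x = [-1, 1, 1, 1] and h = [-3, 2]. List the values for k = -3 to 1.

Both sequences indexed from 0 and zero outside their support.
Lags with overlap: k = -3 to 1.
  r_xh[-3] = x[3]*h[0] = -3
  r_xh[-2] = x[2]*h[0] + x[3]*h[1] = -1
  r_xh[-1] = x[1]*h[0] + x[2]*h[1] = -1
  r_xh[0] = x[0]*h[0] + x[1]*h[1] = 5
  r_xh[1] = x[0]*h[1] = -2
r_xh = [-3, -1, -1, 5, -2] (for k = -3, ..., 1)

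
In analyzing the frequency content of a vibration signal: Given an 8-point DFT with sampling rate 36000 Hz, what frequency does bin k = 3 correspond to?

The frequency of DFT bin k is: f_k = k * f_s / N
f_3 = 3 * 36000 / 8 = 13500 Hz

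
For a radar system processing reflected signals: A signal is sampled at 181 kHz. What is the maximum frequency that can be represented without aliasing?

The maximum frequency that can be represented without aliasing
is the Nyquist frequency: f_max = f_s / 2 = 181 kHz / 2 = 181/2 kHz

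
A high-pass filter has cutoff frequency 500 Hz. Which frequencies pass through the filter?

A high-pass filter passes all frequencies above the cutoff frequency 500 Hz and attenuates lower frequencies.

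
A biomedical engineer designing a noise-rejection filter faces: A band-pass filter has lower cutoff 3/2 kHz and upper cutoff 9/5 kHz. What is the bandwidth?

Bandwidth = f_high - f_low
= 9/5 kHz - 3/2 kHz = 3/10 kHz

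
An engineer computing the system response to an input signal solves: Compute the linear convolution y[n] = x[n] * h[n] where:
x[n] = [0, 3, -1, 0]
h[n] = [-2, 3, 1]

y[n] = sum_k x[k]*h[n-k]. Output length = len(x) + len(h) - 1 = 4 + 3 - 1 = 6.
y[0] = 0*-2 = 0
y[1] = 3*-2 + 0*3 = -6
y[2] = -1*-2 + 3*3 + 0*1 = 11
y[3] = 0*-2 + -1*3 + 3*1 = 0
y[4] = 0*3 + -1*1 = -1
y[5] = 0*1 = 0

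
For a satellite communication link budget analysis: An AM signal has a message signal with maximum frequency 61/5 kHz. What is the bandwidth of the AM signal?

In AM (double-sideband), the bandwidth is twice the message frequency.
BW = 2 * f_m = 2 * 61/5 kHz = 122/5 kHz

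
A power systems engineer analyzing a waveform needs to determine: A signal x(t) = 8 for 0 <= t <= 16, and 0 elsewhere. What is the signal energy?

Energy = integral of |x(t)|^2 dt over the signal duration
= 8^2 * 16 = 64 * 16 = 1024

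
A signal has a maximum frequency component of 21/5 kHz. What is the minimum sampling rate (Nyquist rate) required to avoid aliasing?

By the Nyquist-Shannon sampling theorem,
the minimum sampling rate (Nyquist rate) must be at least 2 * f_max.
Nyquist rate = 2 * 21/5 kHz = 42/5 kHz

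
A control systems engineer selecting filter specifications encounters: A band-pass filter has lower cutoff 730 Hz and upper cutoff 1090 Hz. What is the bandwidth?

Bandwidth = f_high - f_low
= 1090 Hz - 730 Hz = 360 Hz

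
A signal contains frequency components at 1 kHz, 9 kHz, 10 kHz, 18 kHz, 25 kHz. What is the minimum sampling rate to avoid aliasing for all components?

The highest frequency component is f_max = 25 kHz.
Nyquist rate = 2 * f_max = 2 * 25 kHz = 50 kHz.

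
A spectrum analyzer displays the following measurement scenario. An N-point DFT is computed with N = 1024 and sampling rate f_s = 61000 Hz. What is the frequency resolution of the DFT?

DFT frequency resolution = f_s / N
= 61000 / 1024 = 7625/128 Hz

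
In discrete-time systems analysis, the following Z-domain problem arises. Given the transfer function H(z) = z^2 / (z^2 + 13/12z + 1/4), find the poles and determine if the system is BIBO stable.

Poles are roots of the denominator: z^2 + 13/12z + 1/4 = 0.
Quadratic formula: z = [-(13/12) +/- sqrt((13/12)^2 - 4*(1/4))] / 2
Discriminant = 169/144 - 1 = 25/144; sqrt = 5/12.
z = (-13/12 +/- 5/12) / 2 => z = -1/3 or z = -3/4.
|p1| = 3/4, |p2| = 1/3.
For BIBO stability, all poles must lie inside the unit circle (|p| < 1).
System is STABLE since both |p| < 1.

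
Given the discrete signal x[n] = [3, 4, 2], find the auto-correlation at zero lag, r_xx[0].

The auto-correlation at zero lag r_xx[0] equals the signal energy.
r_xx[0] = sum of x[n]^2 = 3^2 + 4^2 + 2^2
= 9 + 16 + 4 = 29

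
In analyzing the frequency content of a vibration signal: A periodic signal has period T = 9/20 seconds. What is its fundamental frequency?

The fundamental frequency is the reciprocal of the period.
f = 1/T = 1/(9/20) = 20/9 Hz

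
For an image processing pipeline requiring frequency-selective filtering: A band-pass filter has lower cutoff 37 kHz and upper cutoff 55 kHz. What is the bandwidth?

Bandwidth = f_high - f_low
= 55 kHz - 37 kHz = 18 kHz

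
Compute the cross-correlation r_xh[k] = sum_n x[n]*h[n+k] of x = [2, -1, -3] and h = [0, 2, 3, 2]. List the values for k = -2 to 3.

Both sequences indexed from 0 and zero outside their support.
Lags with overlap: k = -2 to 3.
  r_xh[-2] = x[2]*h[0] = 0
  r_xh[-1] = x[1]*h[0] + x[2]*h[1] = -6
  r_xh[0] = x[0]*h[0] + x[1]*h[1] + x[2]*h[2] = -11
  r_xh[1] = x[0]*h[1] + x[1]*h[2] + x[2]*h[3] = -5
  r_xh[2] = x[0]*h[2] + x[1]*h[3] = 4
  r_xh[3] = x[0]*h[3] = 4
r_xh = [0, -6, -11, -5, 4, 4] (for k = -2, ..., 3)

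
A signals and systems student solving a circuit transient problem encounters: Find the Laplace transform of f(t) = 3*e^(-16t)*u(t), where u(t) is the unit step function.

Standard Laplace transform pair:
e^(-at)*u(t) <-> 1/(s+a)
With a = 16: L{3*e^(-16t)*u(t)} = 3/(s+16), ROC: Re(s) > -16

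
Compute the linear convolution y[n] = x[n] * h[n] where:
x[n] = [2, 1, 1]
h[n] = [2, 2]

y[n] = sum_k x[k]*h[n-k]. Output length = len(x) + len(h) - 1 = 3 + 2 - 1 = 4.
y[0] = 2*2 = 4
y[1] = 1*2 + 2*2 = 6
y[2] = 1*2 + 1*2 = 4
y[3] = 1*2 = 2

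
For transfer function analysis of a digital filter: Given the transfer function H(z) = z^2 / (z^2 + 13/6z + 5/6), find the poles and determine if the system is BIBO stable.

Poles are roots of the denominator: z^2 + 13/6z + 5/6 = 0.
Quadratic formula: z = [-(13/6) +/- sqrt((13/6)^2 - 4*(5/6))] / 2
Discriminant = 169/36 - 10/3 = 49/36; sqrt = 7/6.
z = (-13/6 +/- 7/6) / 2 => z = -1/2 or z = -5/3.
|p1| = 5/3, |p2| = 1/2.
For BIBO stability, all poles must lie inside the unit circle (|p| < 1).
System is UNSTABLE since at least one |p| >= 1.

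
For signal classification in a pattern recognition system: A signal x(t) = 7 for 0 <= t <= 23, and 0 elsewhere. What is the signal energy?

Energy = integral of |x(t)|^2 dt over the signal duration
= 7^2 * 23 = 49 * 23 = 1127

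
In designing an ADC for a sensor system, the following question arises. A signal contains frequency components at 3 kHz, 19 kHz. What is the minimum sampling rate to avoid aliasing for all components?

The highest frequency component is f_max = 19 kHz.
Nyquist rate = 2 * f_max = 2 * 19 kHz = 38 kHz.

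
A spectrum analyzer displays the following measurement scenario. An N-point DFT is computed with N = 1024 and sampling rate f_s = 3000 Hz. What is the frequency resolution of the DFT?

DFT frequency resolution = f_s / N
= 3000 / 1024 = 375/128 Hz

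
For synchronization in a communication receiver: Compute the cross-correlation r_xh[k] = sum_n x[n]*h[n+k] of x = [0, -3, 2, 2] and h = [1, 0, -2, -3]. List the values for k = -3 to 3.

Both sequences indexed from 0 and zero outside their support.
Lags with overlap: k = -3 to 3.
  r_xh[-3] = x[3]*h[0] = 2
  r_xh[-2] = x[2]*h[0] + x[3]*h[1] = 2
  r_xh[-1] = x[1]*h[0] + x[2]*h[1] + x[3]*h[2] = -7
  r_xh[0] = x[0]*h[0] + x[1]*h[1] + x[2]*h[2] + x[3]*h[3] = -10
  r_xh[1] = x[0]*h[1] + x[1]*h[2] + x[2]*h[3] = 0
  r_xh[2] = x[0]*h[2] + x[1]*h[3] = 9
  r_xh[3] = x[0]*h[3] = 0
r_xh = [2, 2, -7, -10, 0, 9, 0] (for k = -3, ..., 3)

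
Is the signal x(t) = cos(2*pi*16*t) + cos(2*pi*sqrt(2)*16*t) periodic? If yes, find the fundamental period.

f1 = 16 Hz, f2 = 16*sqrt(2) Hz
Ratio f2/f1 = sqrt(2), which is irrational.
Since the frequency ratio is irrational, no common period exists.
The signal is not periodic.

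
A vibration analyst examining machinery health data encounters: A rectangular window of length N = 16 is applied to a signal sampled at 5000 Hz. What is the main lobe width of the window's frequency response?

For a rectangular window of length N,
the main lobe width in frequency is 2*f_s/N.
= 2*5000/16 = 625 Hz
This determines the minimum frequency separation for resolving two sinusoids.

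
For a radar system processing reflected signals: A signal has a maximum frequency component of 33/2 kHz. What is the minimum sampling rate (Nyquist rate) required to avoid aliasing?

By the Nyquist-Shannon sampling theorem,
the minimum sampling rate (Nyquist rate) must be at least 2 * f_max.
Nyquist rate = 2 * 33/2 kHz = 33 kHz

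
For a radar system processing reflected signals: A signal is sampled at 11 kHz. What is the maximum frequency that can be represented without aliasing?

The maximum frequency that can be represented without aliasing
is the Nyquist frequency: f_max = f_s / 2 = 11 kHz / 2 = 11/2 kHz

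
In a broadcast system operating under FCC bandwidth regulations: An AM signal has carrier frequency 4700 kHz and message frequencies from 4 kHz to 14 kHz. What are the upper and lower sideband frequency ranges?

Upper sideband (USB) = fc + [fm_low, fm_high] = 4700 + [4, 14] = [4704, 4714] kHz
Lower sideband (LSB) = fc - [fm_high, fm_low] = 4700 - [14, 4] = [4686, 4696] kHz
Total occupied spectrum: 4686 kHz to 4714 kHz (plus carrier at 4700 kHz)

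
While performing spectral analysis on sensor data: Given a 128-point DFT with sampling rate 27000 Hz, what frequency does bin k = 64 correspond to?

The frequency of DFT bin k is: f_k = k * f_s / N
f_64 = 64 * 27000 / 128 = 13500 Hz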